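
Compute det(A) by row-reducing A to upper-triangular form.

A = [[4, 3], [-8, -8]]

Forward elimination:
R2 <- R2 - (-2)*R1:  [  0  -2 ]
Upper-triangular form:
[ 4   3 ]
[ 0  -2 ]
det(A) = (-1)^0 * (4) * (-2) = -8  (0 row swaps -> sign +1)

det(A) = -8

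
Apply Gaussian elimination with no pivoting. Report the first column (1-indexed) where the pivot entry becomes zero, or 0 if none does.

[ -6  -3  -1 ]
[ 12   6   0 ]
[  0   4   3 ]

Naive forward elimination:
R2 <- R2 - (-2)*R1:  [  0   0  -2 ]
Matrix at this point:
[ -6  -3  -1 ]
[  0   0  -2 ]
[  0   4   3 ]
Pivot entry (2,2) is zero but row 3 has 4 in column 2 -> naive elimination stops; a row interchange (e.g. R2 <-> R3) would be required here.

first zero-pivot column = 2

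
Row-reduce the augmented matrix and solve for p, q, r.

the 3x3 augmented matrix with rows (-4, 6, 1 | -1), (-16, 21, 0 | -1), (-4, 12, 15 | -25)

(4, 3, -3)

Forward elimination on [A|b]:
R2 <- R2 - (4)*R1:  [  0  -3  -4   3 ]
R3 <- R3 - (1)*R1:  [   0    6   14  -24 ]
R3 <- R3 - (-2)*R2:  [   0    0    6  -18 ]
Row echelon form:
[ -4   6   1  |   -1 ]
[  0  -3  -4  |    3 ]
[  0   0   6  |  -18 ]
Back-substitution:
r = (-18) / 6 = -3
q = (3 - (-4)*(-3)) / -3 = 3
p = (-1 - (6)*(3) - (1)*(-3)) / -4 = 4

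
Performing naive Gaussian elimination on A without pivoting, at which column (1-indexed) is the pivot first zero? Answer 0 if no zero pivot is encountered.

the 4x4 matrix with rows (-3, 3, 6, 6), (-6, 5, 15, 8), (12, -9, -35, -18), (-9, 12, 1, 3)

first zero-pivot column = 0

Naive forward elimination:
R2 <- R2 - (2)*R1:  [  0  -1   3  -4 ]
R3 <- R3 - (-4)*R1:  [   0    3  -11    6 ]
R4 <- R4 - (3)*R1:  [   0    3  -17  -15 ]
R3 <- R3 - (-3)*R2:  [  0   0  -2  -6 ]
R4 <- R4 - (-3)*R2:  [   0    0   -8  -27 ]
R4 <- R4 - (4)*R3:  [  0   0   0  -3 ]
All pivots nonzero; naive elimination completes without hitting a zero pivot.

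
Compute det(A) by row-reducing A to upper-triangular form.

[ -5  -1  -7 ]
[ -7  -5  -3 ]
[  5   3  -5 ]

Forward elimination:
R2 <- R2 - (7/5)*R1:  [     0  -18/5   34/5 ]
R3 <- R3 - (-1)*R1:  [   0    2  -12 ]
R3 <- R3 - (-5/9)*R2:  [     0      0  -74/9 ]
Upper-triangular form:
[ -5     -1     -7 ]
[  0  -18/5   34/5 ]
[  0      0  -74/9 ]
det(A) = (-1)^0 * (-5) * (-18/5) * (-74/9) = -148  (0 row swaps -> sign +1)

det(A) = -148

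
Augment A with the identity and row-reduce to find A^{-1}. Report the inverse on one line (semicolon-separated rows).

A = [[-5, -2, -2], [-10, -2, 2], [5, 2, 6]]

Gauss-Jordan on [A | I]:
R1 <- (1/-5)*R1:  [    1   2/5   2/5  |  -1/5     0     0 ]
R2 <- R2 - (-10)*R1:  [  0   2   6  |  -2   1   0 ]
R3 <- R3 - (5)*R1:  [ 0  0  4  |  1  0  1 ]
R2 <- (1/2)*R2:  [   0    1    3  |   -1  1/2    0 ]
R1 <- R1 - (2/5)*R2:  [    1     0  -4/5  |   1/5  -1/5     0 ]
R3 <- (1/4)*R3:  [   0    0    1  |  1/4    0  1/4 ]
R1 <- R1 - (-4/5)*R3:  [    1     0     0  |   2/5  -1/5   1/5 ]
R2 <- R2 - (3)*R3:  [    0     1     0  |  -7/4   1/2  -3/4 ]
Right block of [I | A^{-1}] is the inverse:
[  2/5  -1/5   1/5 ]
[ -7/4   1/2  -3/4 ]
[  1/4     0   1/4 ]

inverse = [2/5 -1/5 1/5; -7/4 1/2 -3/4; 1/4 0 1/4]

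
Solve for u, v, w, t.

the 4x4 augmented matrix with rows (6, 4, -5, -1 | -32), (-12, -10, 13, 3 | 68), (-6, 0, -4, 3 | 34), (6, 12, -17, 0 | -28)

(-5, 3, 2, 4)

Forward elimination on [A|b]:
R2 <- R2 - (-2)*R1:  [  0  -2   3   1   4 ]
R3 <- R3 - (-1)*R1:  [  0   4  -9   2   2 ]
R4 <- R4 - (1)*R1:  [   0    8  -12    1    4 ]
R3 <- R3 - (-2)*R2:  [  0   0  -3   4  10 ]
R4 <- R4 - (-4)*R2:  [  0   0   0   5  20 ]
Row echelon form:
[ 6   4  -5  -1  |  -32 ]
[ 0  -2   3   1  |    4 ]
[ 0   0  -3   4  |   10 ]
[ 0   0   0   5  |   20 ]
Back-substitution:
t = (20) / 5 = 4
w = (10 - (4)*(4)) / -3 = 2
v = (4 - (3)*(2) - (1)*(4)) / -2 = 3
u = (-32 - (4)*(3) - (-5)*(2) - (-1)*(4)) / 6 = -5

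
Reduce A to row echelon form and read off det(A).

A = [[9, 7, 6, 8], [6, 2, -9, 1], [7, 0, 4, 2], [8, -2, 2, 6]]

Forward elimination:
R2 <- R2 - (2/3)*R1:  [     0   -8/3    -13  -13/3 ]
R3 <- R3 - (7/9)*R1:  [     0  -49/9   -2/3  -38/9 ]
R4 <- R4 - (8/9)*R1:  [     0  -74/9  -10/3  -10/9 ]
R3 <- R3 - (49/24)*R2:  [     0      0  207/8   37/8 ]
R4 <- R4 - (37/12)*R2:  [     0      0  147/4   49/4 ]
R4 <- R4 - (98/69)*R3:  [      0       0       0  392/69 ]
Upper-triangular form:
[ 9     7      6       8 ]
[ 0  -8/3    -13   -13/3 ]
[ 0     0  207/8    37/8 ]
[ 0     0      0  392/69 ]
det(A) = (-1)^0 * (9) * (-8/3) * (207/8) * (392/69) = -3528  (0 row swaps -> sign +1)

det(A) = -3528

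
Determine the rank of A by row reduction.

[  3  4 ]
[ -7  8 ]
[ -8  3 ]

rank(A) = 2

Row reduction:
R2 <- R2 - (-7/3)*R1:  [    0  52/3 ]
R3 <- R3 - (-8/3)*R1:  [    0  41/3 ]
R3 <- R3 - (41/52)*R2:  [ 0  0 ]
Row echelon form:
[ 3     4 ]
[ 0  52/3 ]
[ 0     0 ]
Nonzero rows / pivot columns: 2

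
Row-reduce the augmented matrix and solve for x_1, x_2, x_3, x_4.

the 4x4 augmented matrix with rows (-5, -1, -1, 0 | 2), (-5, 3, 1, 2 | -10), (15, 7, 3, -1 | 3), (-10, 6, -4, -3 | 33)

Forward elimination on [A|b]:
R2 <- R2 - (1)*R1:  [   0    4    2    2  -12 ]
R3 <- R3 - (-3)*R1:  [  0   4   0  -1   9 ]
R4 <- R4 - (2)*R1:  [  0   8  -2  -3  29 ]
R3 <- R3 - (1)*R2:  [  0   0  -2  -3  21 ]
R4 <- R4 - (2)*R2:  [  0   0  -6  -7  53 ]
R4 <- R4 - (3)*R3:  [   0    0    0    2  -10 ]
Row echelon form:
[ -5  -1  -1   0  |    2 ]
[  0   4   2   2  |  -12 ]
[  0   0  -2  -3  |   21 ]
[  0   0   0   2  |  -10 ]
Back-substitution:
x_4 = (-10) / 2 = -5
x_3 = (21 - (-3)*(-5)) / -2 = -3
x_2 = (-12 - (2)*(-3) - (2)*(-5)) / 4 = 1
x_1 = (2 - (-1)*(1) - (-1)*(-3)) / -5 = 0

(0, 1, -3, -5)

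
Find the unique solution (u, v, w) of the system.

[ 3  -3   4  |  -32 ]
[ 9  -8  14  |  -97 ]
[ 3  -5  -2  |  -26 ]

(-5, 3, -2)

Forward elimination on [A|b]:
R2 <- R2 - (3)*R1:  [  0   1   2  -1 ]
R3 <- R3 - (1)*R1:  [  0  -2  -6   6 ]
R3 <- R3 - (-2)*R2:  [  0   0  -2   4 ]
Row echelon form:
[ 3  -3   4  |  -32 ]
[ 0   1   2  |   -1 ]
[ 0   0  -2  |    4 ]
Back-substitution:
w = (4) / -2 = -2
v = (-1 - (2)*(-2)) / 1 = 3
u = (-32 - (-3)*(3) - (4)*(-2)) / 3 = -5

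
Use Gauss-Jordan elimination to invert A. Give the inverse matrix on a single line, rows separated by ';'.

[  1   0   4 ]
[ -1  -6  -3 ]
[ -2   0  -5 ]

Gauss-Jordan on [A | I]:
R2 <- R2 - (-1)*R1:  [  0  -6   1  |   1   1   0 ]
R3 <- R3 - (-2)*R1:  [ 0  0  3  |  2  0  1 ]
R2 <- (1/-6)*R2:  [    0     1  -1/6  |  -1/6  -1/6     0 ]
R3 <- (1/3)*R3:  [   0    0    1  |  2/3    0  1/3 ]
R1 <- R1 - (4)*R3:  [    1     0     0  |  -5/3     0  -4/3 ]
R2 <- R2 - (-1/6)*R3:  [     0      1      0  |  -1/18   -1/6   1/18 ]
Right block of [I | A^{-1}] is the inverse:
[  -5/3     0  -4/3 ]
[ -1/18  -1/6  1/18 ]
[   2/3     0   1/3 ]

inverse = [-5/3 0 -4/3; -1/18 -1/6 1/18; 2/3 0 1/3]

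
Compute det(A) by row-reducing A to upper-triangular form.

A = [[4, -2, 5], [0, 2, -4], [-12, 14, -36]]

Forward elimination:
R3 <- R3 - (-3)*R1:  [   0    8  -21 ]
R3 <- R3 - (4)*R2:  [  0   0  -5 ]
Upper-triangular form:
[ 4  -2   5 ]
[ 0   2  -4 ]
[ 0   0  -5 ]
det(A) = (-1)^0 * (4) * (2) * (-5) = -40  (0 row swaps -> sign +1)

det(A) = -40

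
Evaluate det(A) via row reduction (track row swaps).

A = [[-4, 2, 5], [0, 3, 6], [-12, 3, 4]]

det(A) = 60

Forward elimination:
R3 <- R3 - (3)*R1:  [   0   -3  -11 ]
R3 <- R3 - (-1)*R2:  [  0   0  -5 ]
Upper-triangular form:
[ -4  2   5 ]
[  0  3   6 ]
[  0  0  -5 ]
det(A) = (-1)^0 * (-4) * (3) * (-5) = 60  (0 row swaps -> sign +1)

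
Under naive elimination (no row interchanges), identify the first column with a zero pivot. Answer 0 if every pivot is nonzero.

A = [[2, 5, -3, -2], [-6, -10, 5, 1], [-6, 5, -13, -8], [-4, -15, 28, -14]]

Naive forward elimination:
R2 <- R2 - (-3)*R1:  [  0   5  -4  -5 ]
R3 <- R3 - (-3)*R1:  [   0   20  -22  -14 ]
R4 <- R4 - (-2)*R1:  [   0   -5   22  -18 ]
R3 <- R3 - (4)*R2:  [  0   0  -6   6 ]
R4 <- R4 - (-1)*R2:  [   0    0   18  -23 ]
R4 <- R4 - (-3)*R3:  [  0   0   0  -5 ]
All pivots nonzero; naive elimination completes without hitting a zero pivot.

first zero-pivot column = 0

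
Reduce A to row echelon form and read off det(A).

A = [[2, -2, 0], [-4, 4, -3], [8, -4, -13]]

Forward elimination:
R2 <- R2 - (-2)*R1:  [  0   0  -3 ]
R3 <- R3 - (4)*R1:  [   0    4  -13 ]
R2 <-> R3   (pivot in column 2 was zero)
[ 2  -2    0 ]
[ 0   4  -13 ]
[ 0   0   -3 ]
Upper-triangular form:
[ 2  -2    0 ]
[ 0   4  -13 ]
[ 0   0   -3 ]
det(A) = (-1)^1 * (2) * (4) * (-3) = 24  (1 row swap -> sign -1)

det(A) = 24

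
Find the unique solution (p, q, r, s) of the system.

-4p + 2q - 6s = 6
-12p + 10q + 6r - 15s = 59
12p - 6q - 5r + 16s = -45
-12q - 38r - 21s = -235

Forward elimination on [A|b]:
R2 <- R2 - (3)*R1:  [  0   4   6   3  41 ]
R3 <- R3 - (-3)*R1:  [   0    0   -5   -2  -27 ]
R4 <- R4 - (-3)*R2:  [    0     0   -20   -12  -112 ]
R4 <- R4 - (4)*R3:  [  0   0   0  -4  -4 ]
Row echelon form:
[ -4  2   0  -6  |    6 ]
[  0  4   6   3  |   41 ]
[  0  0  -5  -2  |  -27 ]
[  0  0   0  -4  |   -4 ]
Back-substitution:
s = (-4) / -4 = 1
r = (-27 - (-2)*(1)) / -5 = 5
q = (41 - (6)*(5) - (3)*(1)) / 4 = 2
p = (6 - (2)*(2) - (-6)*(1)) / -4 = -2

(-2, 2, 5, 1)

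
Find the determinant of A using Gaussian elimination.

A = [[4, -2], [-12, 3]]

Forward elimination:
R2 <- R2 - (-3)*R1:  [  0  -3 ]
Upper-triangular form:
[ 4  -2 ]
[ 0  -3 ]
det(A) = (-1)^0 * (4) * (-3) = -12  (0 row swaps -> sign +1)

det(A) = -12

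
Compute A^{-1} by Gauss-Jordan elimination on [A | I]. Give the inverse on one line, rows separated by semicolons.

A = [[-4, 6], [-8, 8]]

Gauss-Jordan on [A | I]:
R1 <- (1/-4)*R1:  [    1  -3/2  |  -1/4     0 ]
R2 <- R2 - (-8)*R1:  [  0  -4  |  -2   1 ]
R2 <- (1/-4)*R2:  [    0     1  |   1/2  -1/4 ]
R1 <- R1 - (-3/2)*R2:  [    1     0  |   1/2  -3/8 ]
Right block of [I | A^{-1}] is the inverse:
[ 1/2  -3/8 ]
[ 1/2  -1/4 ]

inverse = [1/2 -3/8; 1/2 -1/4]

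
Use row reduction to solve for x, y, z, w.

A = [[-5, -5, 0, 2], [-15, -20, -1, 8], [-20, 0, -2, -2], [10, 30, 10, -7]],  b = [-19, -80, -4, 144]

Forward elimination on [A|b]:
R2 <- R2 - (3)*R1:  [   0   -5   -1    2  -23 ]
R3 <- R3 - (4)*R1:  [   0   20   -2  -10   72 ]
R4 <- R4 - (-2)*R1:  [   0   20   10   -3  106 ]
R3 <- R3 - (-4)*R2:  [   0    0   -6   -2  -20 ]
R4 <- R4 - (-4)*R2:  [  0   0   6   5  14 ]
R4 <- R4 - (-1)*R3:  [  0   0   0   3  -6 ]
Row echelon form:
[ -5  -5   0   2  |  -19 ]
[  0  -5  -1   2  |  -23 ]
[  0   0  -6  -2  |  -20 ]
[  0   0   0   3  |   -6 ]
Back-substitution:
w = (-6) / 3 = -2
z = (-20 - (-2)*(-2)) / -6 = 4
y = (-23 - (-1)*(4) - (2)*(-2)) / -5 = 3
x = (-19 - (-5)*(3) - (2)*(-2)) / -5 = 0

(0, 3, 4, -2)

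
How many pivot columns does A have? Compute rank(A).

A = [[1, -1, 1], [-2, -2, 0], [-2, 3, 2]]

rank(A) = 3

Row reduction:
R2 <- R2 - (-2)*R1:  [  0  -4   2 ]
R3 <- R3 - (-2)*R1:  [ 0  1  4 ]
R3 <- R3 - (-1/4)*R2:  [   0    0  9/2 ]
Row echelon form:
[ 1  -1    1 ]
[ 0  -4    2 ]
[ 0   0  9/2 ]
Nonzero rows / pivot columns: 3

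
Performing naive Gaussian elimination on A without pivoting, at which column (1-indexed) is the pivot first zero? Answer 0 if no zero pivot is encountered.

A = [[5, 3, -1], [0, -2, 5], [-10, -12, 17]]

Naive forward elimination:
R3 <- R3 - (-2)*R1:  [  0  -6  15 ]
R3 <- R3 - (3)*R2:  [ 0  0  0 ]
Matrix at this point:
[ 5   3  -1 ]
[ 0  -2   5 ]
[ 0   0   0 ]
Pivot entry (3,3) in the last row is zero and there are no rows below to swap with -> zero pivot in column 3 (A is singular).

first zero-pivot column = 3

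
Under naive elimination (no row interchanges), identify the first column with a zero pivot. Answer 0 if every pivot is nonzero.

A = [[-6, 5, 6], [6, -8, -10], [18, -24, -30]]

Naive forward elimination:
R2 <- R2 - (-1)*R1:  [  0  -3  -4 ]
R3 <- R3 - (-3)*R1:  [   0   -9  -12 ]
R3 <- R3 - (3)*R2:  [ 0  0  0 ]
Matrix at this point:
[ -6   5   6 ]
[  0  -3  -4 ]
[  0   0   0 ]
Pivot entry (3,3) in the last row is zero and there are no rows below to swap with -> zero pivot in column 3 (A is singular).

first zero-pivot column = 3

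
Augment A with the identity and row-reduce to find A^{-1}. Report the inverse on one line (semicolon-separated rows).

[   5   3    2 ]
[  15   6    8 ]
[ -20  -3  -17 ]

inverse = [-26/15 1 4/15; 19/9 -1 -2/9; 5/3 -1 -1/3]

Gauss-Jordan on [A | I]:
R1 <- (1/5)*R1:  [   1  3/5  2/5  |  1/5    0    0 ]
R2 <- R2 - (15)*R1:  [  0  -3   2  |  -3   1   0 ]
R3 <- R3 - (-20)*R1:  [  0   9  -9  |   4   0   1 ]
R2 <- (1/-3)*R2:  [    0     1  -2/3  |     1  -1/3     0 ]
R1 <- R1 - (3/5)*R2:  [    1     0   4/5  |  -2/5   1/5     0 ]
R3 <- R3 - (9)*R2:  [  0   0  -3  |  -5   3   1 ]
R3 <- (1/-3)*R3:  [    0     0     1  |   5/3    -1  -1/3 ]
R1 <- R1 - (4/5)*R3:  [      1       0       0  |  -26/15       1    4/15 ]
R2 <- R2 - (-2/3)*R3:  [    0     1     0  |  19/9    -1  -2/9 ]
Right block of [I | A^{-1}] is the inverse:
[ -26/15   1  4/15 ]
[   19/9  -1  -2/9 ]
[    5/3  -1  -1/3 ]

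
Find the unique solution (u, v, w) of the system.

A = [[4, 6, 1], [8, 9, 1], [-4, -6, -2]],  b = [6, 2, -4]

Forward elimination on [A|b]:
R2 <- R2 - (2)*R1:  [   0   -3   -1  -10 ]
R3 <- R3 - (-1)*R1:  [  0   0  -1   2 ]
Row echelon form:
[ 4   6   1  |    6 ]
[ 0  -3  -1  |  -10 ]
[ 0   0  -1  |    2 ]
Back-substitution:
w = (2) / -1 = -2
v = (-10 - (-1)*(-2)) / -3 = 4
u = (6 - (6)*(4) - (1)*(-2)) / 4 = -4

(-4, 4, -2)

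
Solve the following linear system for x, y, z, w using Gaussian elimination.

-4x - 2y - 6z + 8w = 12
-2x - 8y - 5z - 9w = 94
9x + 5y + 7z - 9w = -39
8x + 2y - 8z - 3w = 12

Forward elimination on [A|b]:
R2 <- R2 - (1/2)*R1:  [   0   -7   -2  -13   88 ]
R3 <- R3 - (-9/4)*R1:  [     0    1/2  -13/2      9    -12 ]
R4 <- R4 - (-2)*R1:  [   0   -2  -20   13   36 ]
R3 <- R3 - (-1/14)*R2:  [      0       0  -93/14  113/14   -40/7 ]
R4 <- R4 - (2/7)*R2:  [      0       0  -136/7   117/7    76/7 ]
R4 <- R4 - (272/93)*R3:  [       0        0        0  -641/93  2564/93 ]
Row echelon form:
[ -4  -2      -6        8  |       12 ]
[  0  -7      -2      -13  |       88 ]
[  0   0  -93/14   113/14  |    -40/7 ]
[  0   0       0  -641/93  |  2564/93 ]
Back-substitution:
w = (2564/93) / (-641/93) = -4
z = (-40/7 - (113/14)*(-4)) / (-93/14) = -4
y = (88 - (-2)*(-4) - (-13)*(-4)) / -7 = -4
x = (12 - (-2)*(-4) - (-6)*(-4) - (8)*(-4)) / -4 = -3

(-3, -4, -4, -4)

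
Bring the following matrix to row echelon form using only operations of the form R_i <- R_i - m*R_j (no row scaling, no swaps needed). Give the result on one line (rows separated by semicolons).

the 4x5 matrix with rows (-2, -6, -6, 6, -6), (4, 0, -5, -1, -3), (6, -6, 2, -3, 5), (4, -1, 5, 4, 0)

REF = [-2 -6 -6 6 -6; 0 -12 -17 11 -15; 0 0 18 -7 17; 0 0 0 1841/216 -1411/216]

Forward elimination:
R2 <- R2 - (-2)*R1:  [   0  -12  -17   11  -15 ]
R3 <- R3 - (-3)*R1:  [   0  -24  -16   15  -13 ]
R4 <- R4 - (-2)*R1:  [   0  -13   -7   16  -12 ]
R3 <- R3 - (2)*R2:  [  0   0  18  -7  17 ]
R4 <- R4 - (13/12)*R2:  [      0       0  137/12   49/12    17/4 ]
R4 <- R4 - (137/216)*R3:  [         0          0          0   1841/216  -1411/216 ]
Row echelon form:
[ -2   -6   -6         6         -6 ]
[  0  -12  -17        11        -15 ]
[  0    0   18        -7         17 ]
[  0    0    0  1841/216  -1411/216 ]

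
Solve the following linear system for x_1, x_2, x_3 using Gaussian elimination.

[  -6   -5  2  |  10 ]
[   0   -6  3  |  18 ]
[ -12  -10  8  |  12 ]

Forward elimination on [A|b]:
R3 <- R3 - (2)*R1:  [  0   0   4  -8 ]
Row echelon form:
[ -6  -5  2  |  10 ]
[  0  -6  3  |  18 ]
[  0   0  4  |  -8 ]
Back-substitution:
x_3 = (-8) / 4 = -2
x_2 = (18 - (3)*(-2)) / -6 = -4
x_1 = (10 - (-5)*(-4) - (2)*(-2)) / -6 = 1

(1, -4, -2)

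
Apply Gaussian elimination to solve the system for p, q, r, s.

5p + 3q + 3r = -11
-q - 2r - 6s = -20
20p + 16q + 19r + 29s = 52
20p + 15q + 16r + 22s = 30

(-4, 4, -1, 3)

Forward elimination on [A|b]:
R3 <- R3 - (4)*R1:  [  0   4   7  29  96 ]
R4 <- R4 - (4)*R1:  [  0   3   4  22  74 ]
R3 <- R3 - (-4)*R2:  [  0   0  -1   5  16 ]
R4 <- R4 - (-3)*R2:  [  0   0  -2   4  14 ]
R4 <- R4 - (2)*R3:  [   0    0    0   -6  -18 ]
Row echelon form:
[ 5   3   3   0  |  -11 ]
[ 0  -1  -2  -6  |  -20 ]
[ 0   0  -1   5  |   16 ]
[ 0   0   0  -6  |  -18 ]
Back-substitution:
s = (-18) / -6 = 3
r = (16 - (5)*(3)) / -1 = -1
q = (-20 - (-2)*(-1) - (-6)*(3)) / -1 = 4
p = (-11 - (3)*(4) - (3)*(-1)) / 5 = -4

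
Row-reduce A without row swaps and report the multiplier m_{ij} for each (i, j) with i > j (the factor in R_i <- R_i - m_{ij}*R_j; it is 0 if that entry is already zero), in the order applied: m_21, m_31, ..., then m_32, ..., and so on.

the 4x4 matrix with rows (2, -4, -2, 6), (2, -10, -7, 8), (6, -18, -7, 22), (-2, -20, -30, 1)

Forward elimination:
R2 <- R2 - (1)*R1:  [  0  -6  -5   2 ]
R3 <- R3 - (3)*R1:  [  0  -6  -1   4 ]
R4 <- R4 - (-1)*R1:  [   0  -24  -32    7 ]
R3 <- R3 - (1)*R2:  [ 0  0  4  2 ]
R4 <- R4 - (4)*R2:  [   0    0  -12   -1 ]
R4 <- R4 - (-3)*R3:  [ 0  0  0  5 ]
Multipliers (in order of application): m_{21} = 1, m_{31} = 3, m_{41} = -1, m_{32} = 1, m_{42} = 4, m_{43} = -3

multipliers: 1, 3, -1, 1, 4, -3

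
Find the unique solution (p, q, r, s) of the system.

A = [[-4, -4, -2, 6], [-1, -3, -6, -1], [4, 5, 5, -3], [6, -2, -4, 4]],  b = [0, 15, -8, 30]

(3, -2, -2, 0)

Forward elimination on [A|b]:
R2 <- R2 - (1/4)*R1:  [     0     -2  -11/2   -5/2     15 ]
R3 <- R3 - (-1)*R1:  [  0   1   3   3  -8 ]
R4 <- R4 - (-3/2)*R1:  [  0  -8  -7  13  30 ]
R3 <- R3 - (-1/2)*R2:  [    0     0   1/4   7/4  -1/2 ]
R4 <- R4 - (4)*R2:  [   0    0   15   23  -30 ]
R4 <- R4 - (60)*R3:  [   0    0    0  -82    0 ]
Row echelon form:
[ -4  -4     -2     6  |     0 ]
[  0  -2  -11/2  -5/2  |    15 ]
[  0   0    1/4   7/4  |  -1/2 ]
[  0   0      0   -82  |     0 ]
Back-substitution:
s = (0) / -82 = 0
r = (-1/2 - (7/4)*(0)) / (1/4) = -2
q = (15 - (-11/2)*(-2) - (-5/2)*(0)) / -2 = -2
p = (0 - (-4)*(-2) - (-2)*(-2) - (6)*(0)) / -4 = 3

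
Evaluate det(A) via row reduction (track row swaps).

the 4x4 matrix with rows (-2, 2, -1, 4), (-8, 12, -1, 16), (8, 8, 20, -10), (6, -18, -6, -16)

det(A) = 128

Forward elimination:
R2 <- R2 - (4)*R1:  [ 0  4  3  0 ]
R3 <- R3 - (-4)*R1:  [  0  16  16   6 ]
R4 <- R4 - (-3)*R1:  [   0  -12   -9   -4 ]
R3 <- R3 - (4)*R2:  [ 0  0  4  6 ]
R4 <- R4 - (-3)*R2:  [  0   0   0  -4 ]
Upper-triangular form:
[ -2  2  -1   4 ]
[  0  4   3   0 ]
[  0  0   4   6 ]
[  0  0   0  -4 ]
det(A) = (-1)^0 * (-2) * (4) * (4) * (-4) = 128  (0 row swaps -> sign +1)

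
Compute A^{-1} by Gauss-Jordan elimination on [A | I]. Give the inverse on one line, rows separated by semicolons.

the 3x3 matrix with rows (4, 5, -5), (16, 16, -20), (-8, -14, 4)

Gauss-Jordan on [A | I]:
R1 <- (1/4)*R1:  [    1   5/4  -5/4  |   1/4     0     0 ]
R2 <- R2 - (16)*R1:  [  0  -4   0  |  -4   1   0 ]
R3 <- R3 - (-8)*R1:  [  0  -4  -6  |   2   0   1 ]
R2 <- (1/-4)*R2:  [    0     1     0  |     1  -1/4     0 ]
R1 <- R1 - (5/4)*R2:  [    1     0  -5/4  |    -1  5/16     0 ]
R3 <- R3 - (-4)*R2:  [  0   0  -6  |   6  -1   1 ]
R3 <- (1/-6)*R3:  [    0     0     1  |    -1   1/6  -1/6 ]
R1 <- R1 - (-5/4)*R3:  [     1      0      0  |   -9/4  25/48  -5/24 ]
Right block of [I | A^{-1}] is the inverse:
[ -9/4  25/48  -5/24 ]
[    1   -1/4      0 ]
[   -1    1/6   -1/6 ]

inverse = [-9/4 25/48 -5/24; 1 -1/4 0; -1 1/6 -1/6]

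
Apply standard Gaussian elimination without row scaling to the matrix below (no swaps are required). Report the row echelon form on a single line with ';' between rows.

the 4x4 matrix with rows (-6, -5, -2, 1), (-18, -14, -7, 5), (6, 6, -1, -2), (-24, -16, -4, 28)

Forward elimination:
R2 <- R2 - (3)*R1:  [  0   1  -1   2 ]
R3 <- R3 - (-1)*R1:  [  0   1  -3  -1 ]
R4 <- R4 - (4)*R1:  [  0   4   4  24 ]
R3 <- R3 - (1)*R2:  [  0   0  -2  -3 ]
R4 <- R4 - (4)*R2:  [  0   0   8  16 ]
R4 <- R4 - (-4)*R3:  [ 0  0  0  4 ]
Row echelon form:
[ -6  -5  -2   1 ]
[  0   1  -1   2 ]
[  0   0  -2  -3 ]
[  0   0   0   4 ]

REF = [-6 -5 -2 1; 0 1 -1 2; 0 0 -2 -3; 0 0 0 4]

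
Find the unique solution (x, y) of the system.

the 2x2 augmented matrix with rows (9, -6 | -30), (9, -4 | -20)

(0, 5)

Forward elimination on [A|b]:
R2 <- R2 - (1)*R1:  [  0   2  10 ]
Row echelon form:
[ 9  -6  |  -30 ]
[ 0   2  |   10 ]
Back-substitution:
y = (10) / 2 = 5
x = (-30 - (-6)*(5)) / 9 = 0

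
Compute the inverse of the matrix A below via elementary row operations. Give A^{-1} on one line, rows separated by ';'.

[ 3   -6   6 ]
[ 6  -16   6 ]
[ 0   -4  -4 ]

inverse = [-11/3 2 -5/2; -1 1/2 -3/4; 1 -1/2 1/2]

Gauss-Jordan on [A | I]:
R1 <- (1/3)*R1:  [   1   -2    2  |  1/3    0    0 ]
R2 <- R2 - (6)*R1:  [  0  -4  -6  |  -2   1   0 ]
R2 <- (1/-4)*R2:  [    0     1   3/2  |   1/2  -1/4     0 ]
R1 <- R1 - (-2)*R2:  [    1     0     5  |   4/3  -1/2     0 ]
R3 <- R3 - (-4)*R2:  [  0   0   2  |   2  -1   1 ]
R3 <- (1/2)*R3:  [    0     0     1  |     1  -1/2   1/2 ]
R1 <- R1 - (5)*R3:  [     1      0      0  |  -11/3      2   -5/2 ]
R2 <- R2 - (3/2)*R3:  [    0     1     0  |    -1   1/2  -3/4 ]
Right block of [I | A^{-1}] is the inverse:
[ -11/3     2  -5/2 ]
[    -1   1/2  -3/4 ]
[     1  -1/2   1/2 ]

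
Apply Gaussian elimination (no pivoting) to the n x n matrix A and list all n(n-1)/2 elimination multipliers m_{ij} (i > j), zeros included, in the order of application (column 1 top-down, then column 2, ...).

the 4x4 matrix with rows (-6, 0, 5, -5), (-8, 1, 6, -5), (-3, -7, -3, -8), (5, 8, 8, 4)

Forward elimination:
R2 <- R2 - (4/3)*R1:  [    0     1  -2/3   5/3 ]
R3 <- R3 - (1/2)*R1:  [     0     -7  -11/2  -11/2 ]
R4 <- R4 - (-5/6)*R1:  [    0     8  73/6  -1/6 ]
R3 <- R3 - (-7)*R2:  [     0      0  -61/6   37/6 ]
R4 <- R4 - (8)*R2:  [     0      0   35/2  -27/2 ]
R4 <- R4 - (-105/61)*R3:  [       0        0        0  -176/61 ]
Multipliers (in order of application): m_{21} = 4/3, m_{31} = 1/2, m_{41} = -5/6, m_{32} = -7, m_{42} = 8, m_{43} = -105/61

multipliers: 4/3, 1/2, -5/6, -7, 8, -105/61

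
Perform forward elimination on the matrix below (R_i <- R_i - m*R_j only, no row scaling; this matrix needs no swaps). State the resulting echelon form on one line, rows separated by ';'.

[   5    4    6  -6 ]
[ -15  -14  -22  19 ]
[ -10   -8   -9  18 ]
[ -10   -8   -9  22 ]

Forward elimination:
R2 <- R2 - (-3)*R1:  [  0  -2  -4   1 ]
R3 <- R3 - (-2)*R1:  [ 0  0  3  6 ]
R4 <- R4 - (-2)*R1:  [  0   0   3  10 ]
R4 <- R4 - (1)*R3:  [ 0  0  0  4 ]
Row echelon form:
[ 5   4   6  -6 ]
[ 0  -2  -4   1 ]
[ 0   0   3   6 ]
[ 0   0   0   4 ]

REF = [5 4 6 -6; 0 -2 -4 1; 0 0 3 6; 0 0 0 4]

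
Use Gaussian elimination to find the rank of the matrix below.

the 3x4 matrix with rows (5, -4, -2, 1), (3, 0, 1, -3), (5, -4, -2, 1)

Row reduction:
R2 <- R2 - (3/5)*R1:  [     0   12/5   11/5  -18/5 ]
R3 <- R3 - (1)*R1:  [ 0  0  0  0 ]
Row echelon form:
[ 5    -4    -2      1 ]
[ 0  12/5  11/5  -18/5 ]
[ 0     0     0      0 ]
Nonzero rows / pivot columns: 2

rank(A) = 2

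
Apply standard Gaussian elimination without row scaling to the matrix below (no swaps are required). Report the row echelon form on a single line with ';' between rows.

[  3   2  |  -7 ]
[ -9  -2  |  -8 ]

Forward elimination:
R2 <- R2 - (-3)*R1:  [   0    4  -29 ]
Row echelon form:
[ 3  2  |   -7 ]
[ 0  4  |  -29 ]

REF = [3 2 -7; 0 4 -29]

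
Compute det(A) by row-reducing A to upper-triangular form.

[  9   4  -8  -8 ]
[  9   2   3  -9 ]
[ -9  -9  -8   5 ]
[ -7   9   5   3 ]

Forward elimination:
R2 <- R2 - (1)*R1:  [  0  -2  11  -1 ]
R3 <- R3 - (-1)*R1:  [   0   -5  -16   -3 ]
R4 <- R4 - (-7/9)*R1:  [     0  109/9  -11/9  -29/9 ]
R3 <- R3 - (5/2)*R2:  [     0      0  -87/2   -1/2 ]
R4 <- R4 - (-109/18)*R2:  [       0        0  1177/18  -167/18 ]
R4 <- R4 - (-1177/783)*R3:  [         0          0          0  -7853/783 ]
Upper-triangular form:
[ 9   4     -8         -8 ]
[ 0  -2     11         -1 ]
[ 0   0  -87/2       -1/2 ]
[ 0   0      0  -7853/783 ]
det(A) = (-1)^0 * (9) * (-2) * (-87/2) * (-7853/783) = -7853  (0 row swaps -> sign +1)

det(A) = -7853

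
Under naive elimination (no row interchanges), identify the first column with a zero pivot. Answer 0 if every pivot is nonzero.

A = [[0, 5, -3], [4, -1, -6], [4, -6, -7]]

Naive forward elimination:
Pivot entry (1,1) is zero but row 2 has 4 in column 1 -> naive elimination stops; a row interchange (e.g. R1 <-> R2) would be required here.

first zero-pivot column = 1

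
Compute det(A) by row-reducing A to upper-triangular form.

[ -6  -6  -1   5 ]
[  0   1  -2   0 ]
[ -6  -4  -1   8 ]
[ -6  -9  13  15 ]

det(A) = -96

Forward elimination:
R3 <- R3 - (1)*R1:  [ 0  2  0  3 ]
R4 <- R4 - (1)*R1:  [  0  -3  14  10 ]
R3 <- R3 - (2)*R2:  [ 0  0  4  3 ]
R4 <- R4 - (-3)*R2:  [  0   0   8  10 ]
R4 <- R4 - (2)*R3:  [ 0  0  0  4 ]
Upper-triangular form:
[ -6  -6  -1  5 ]
[  0   1  -2  0 ]
[  0   0   4  3 ]
[  0   0   0  4 ]
det(A) = (-1)^0 * (-6) * (1) * (4) * (4) = -96  (0 row swaps -> sign +1)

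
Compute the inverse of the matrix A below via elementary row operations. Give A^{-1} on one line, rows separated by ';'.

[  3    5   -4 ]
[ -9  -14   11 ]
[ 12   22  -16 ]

Gauss-Jordan on [A | I]:
R1 <- (1/3)*R1:  [    1   5/3  -4/3  |   1/3     0     0 ]
R2 <- R2 - (-9)*R1:  [  0   1  -1  |   3   1   0 ]
R3 <- R3 - (12)*R1:  [  0   2   0  |  -4   0   1 ]
R1 <- R1 - (5/3)*R2:  [     1      0    1/3  |  -14/3   -5/3      0 ]
R3 <- R3 - (2)*R2:  [   0    0    2  |  -10   -2    1 ]
R3 <- (1/2)*R3:  [   0    0    1  |   -5   -1  1/2 ]
R1 <- R1 - (1/3)*R3:  [    1     0     0  |    -3  -4/3  -1/6 ]
R2 <- R2 - (-1)*R3:  [   0    1    0  |   -2    0  1/2 ]
Right block of [I | A^{-1}] is the inverse:
[ -3  -4/3  -1/6 ]
[ -2     0   1/2 ]
[ -5    -1   1/2 ]

inverse = [-3 -4/3 -1/6; -2 0 1/2; -5 -1 1/2]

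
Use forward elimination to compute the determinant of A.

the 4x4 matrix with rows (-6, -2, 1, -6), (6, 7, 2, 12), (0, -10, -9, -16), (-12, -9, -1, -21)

Forward elimination:
R2 <- R2 - (-1)*R1:  [ 0  5  3  6 ]
R4 <- R4 - (2)*R1:  [  0  -5  -3  -9 ]
R3 <- R3 - (-2)*R2:  [  0   0  -3  -4 ]
R4 <- R4 - (-1)*R2:  [  0   0   0  -3 ]
Upper-triangular form:
[ -6  -2   1  -6 ]
[  0   5   3   6 ]
[  0   0  -3  -4 ]
[  0   0   0  -3 ]
det(A) = (-1)^0 * (-6) * (5) * (-3) * (-3) = -270  (0 row swaps -> sign +1)

det(A) = -270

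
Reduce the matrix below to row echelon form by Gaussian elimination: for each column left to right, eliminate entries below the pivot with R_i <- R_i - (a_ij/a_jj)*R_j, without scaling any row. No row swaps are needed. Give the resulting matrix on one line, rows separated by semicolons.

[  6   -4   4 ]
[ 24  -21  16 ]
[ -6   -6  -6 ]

Forward elimination:
R2 <- R2 - (4)*R1:  [  0  -5   0 ]
R3 <- R3 - (-1)*R1:  [   0  -10   -2 ]
R3 <- R3 - (2)*R2:  [  0   0  -2 ]
Row echelon form:
[ 6  -4   4 ]
[ 0  -5   0 ]
[ 0   0  -2 ]

REF = [6 -4 4; 0 -5 0; 0 0 -2]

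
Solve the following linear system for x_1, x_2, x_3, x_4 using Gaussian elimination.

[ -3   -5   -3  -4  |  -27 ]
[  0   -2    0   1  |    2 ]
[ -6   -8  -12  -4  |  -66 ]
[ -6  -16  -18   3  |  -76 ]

Forward elimination on [A|b]:
R3 <- R3 - (2)*R1:  [   0    2   -6    4  -12 ]
R4 <- R4 - (2)*R1:  [   0   -6  -12   11  -22 ]
R3 <- R3 - (-1)*R2:  [   0    0   -6    5  -10 ]
R4 <- R4 - (3)*R2:  [   0    0  -12    8  -28 ]
R4 <- R4 - (2)*R3:  [  0   0   0  -2  -8 ]
Row echelon form:
[ -3  -5  -3  -4  |  -27 ]
[  0  -2   0   1  |    2 ]
[  0   0  -6   5  |  -10 ]
[  0   0   0  -2  |   -8 ]
Back-substitution:
x_4 = (-8) / -2 = 4
x_3 = (-10 - (5)*(4)) / -6 = 5
x_2 = (2 - (1)*(4)) / -2 = 1
x_1 = (-27 - (-5)*(1) - (-3)*(5) - (-4)*(4)) / -3 = -3

(-3, 1, 5, 4)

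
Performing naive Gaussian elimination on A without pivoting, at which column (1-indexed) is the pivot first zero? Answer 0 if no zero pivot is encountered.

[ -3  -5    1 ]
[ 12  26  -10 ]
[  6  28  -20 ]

first zero-pivot column = 3

Naive forward elimination:
R2 <- R2 - (-4)*R1:  [  0   6  -6 ]
R3 <- R3 - (-2)*R1:  [   0   18  -18 ]
R3 <- R3 - (3)*R2:  [ 0  0  0 ]
Matrix at this point:
[ -3  -5   1 ]
[  0   6  -6 ]
[  0   0   0 ]
Pivot entry (3,3) in the last row is zero and there are no rows below to swap with -> zero pivot in column 3 (A is singular).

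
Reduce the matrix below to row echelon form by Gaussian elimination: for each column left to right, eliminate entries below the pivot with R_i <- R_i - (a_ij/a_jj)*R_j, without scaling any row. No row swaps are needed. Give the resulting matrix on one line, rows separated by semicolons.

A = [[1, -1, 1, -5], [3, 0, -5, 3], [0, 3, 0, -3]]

Forward elimination:
R2 <- R2 - (3)*R1:  [  0   3  -8  18 ]
R3 <- R3 - (1)*R2:  [   0    0    8  -21 ]
Row echelon form:
[ 1  -1   1   -5 ]
[ 0   3  -8   18 ]
[ 0   0   8  -21 ]

REF = [1 -1 1 -5; 0 3 -8 18; 0 0 8 -21]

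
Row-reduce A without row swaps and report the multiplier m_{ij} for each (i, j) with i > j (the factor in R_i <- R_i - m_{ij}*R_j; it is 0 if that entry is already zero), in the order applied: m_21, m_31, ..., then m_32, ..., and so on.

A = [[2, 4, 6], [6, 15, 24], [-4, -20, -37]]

multipliers: 3, -2, -4

Forward elimination:
R2 <- R2 - (3)*R1:  [ 0  3  6 ]
R3 <- R3 - (-2)*R1:  [   0  -12  -25 ]
R3 <- R3 - (-4)*R2:  [  0   0  -1 ]
Multipliers (in order of application): m_{21} = 3, m_{31} = -2, m_{32} = -4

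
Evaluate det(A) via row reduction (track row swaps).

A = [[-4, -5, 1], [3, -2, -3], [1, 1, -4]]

det(A) = -84

Forward elimination:
R2 <- R2 - (-3/4)*R1:  [     0  -23/4   -9/4 ]
R3 <- R3 - (-1/4)*R1:  [     0   -1/4  -15/4 ]
R3 <- R3 - (1/23)*R2:  [      0       0  -84/23 ]
Upper-triangular form:
[ -4     -5       1 ]
[  0  -23/4    -9/4 ]
[  0      0  -84/23 ]
det(A) = (-1)^0 * (-4) * (-23/4) * (-84/23) = -84  (0 row swaps -> sign +1)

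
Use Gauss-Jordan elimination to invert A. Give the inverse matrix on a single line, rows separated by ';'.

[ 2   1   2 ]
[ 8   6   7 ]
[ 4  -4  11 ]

inverse = [47/8 -19/16 -5/16; -15/4 7/8 1/8; -7/2 3/4 1/4]

Gauss-Jordan on [A | I]:
R1 <- (1/2)*R1:  [   1  1/2    1  |  1/2    0    0 ]
R2 <- R2 - (8)*R1:  [  0   2  -1  |  -4   1   0 ]
R3 <- R3 - (4)*R1:  [  0  -6   7  |  -2   0   1 ]
R2 <- (1/2)*R2:  [    0     1  -1/2  |    -2   1/2     0 ]
R1 <- R1 - (1/2)*R2:  [    1     0   5/4  |   3/2  -1/4     0 ]
R3 <- R3 - (-6)*R2:  [   0    0    4  |  -14    3    1 ]
R3 <- (1/4)*R3:  [    0     0     1  |  -7/2   3/4   1/4 ]
R1 <- R1 - (5/4)*R3:  [      1       0       0  |    47/8  -19/16   -5/16 ]
R2 <- R2 - (-1/2)*R3:  [     0      1      0  |  -15/4    7/8    1/8 ]
Right block of [I | A^{-1}] is the inverse:
[  47/8  -19/16  -5/16 ]
[ -15/4     7/8    1/8 ]
[  -7/2     3/4    1/4 ]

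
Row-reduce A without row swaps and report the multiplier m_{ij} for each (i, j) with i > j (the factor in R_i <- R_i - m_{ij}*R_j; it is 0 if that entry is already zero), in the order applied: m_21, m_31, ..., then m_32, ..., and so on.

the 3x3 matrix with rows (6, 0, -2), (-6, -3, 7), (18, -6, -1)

multipliers: -1, 3, 2

Forward elimination:
R2 <- R2 - (-1)*R1:  [  0  -3   5 ]
R3 <- R3 - (3)*R1:  [  0  -6   5 ]
R3 <- R3 - (2)*R2:  [  0   0  -5 ]
Multipliers (in order of application): m_{21} = -1, m_{31} = 3, m_{32} = 2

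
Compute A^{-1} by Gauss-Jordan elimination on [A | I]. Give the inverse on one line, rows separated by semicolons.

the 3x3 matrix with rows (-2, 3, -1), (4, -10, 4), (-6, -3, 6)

inverse = [-2 -5/8 1/12; -2 -3/4 1/6; -3 -1 1/3]

Gauss-Jordan on [A | I]:
R1 <- (1/-2)*R1:  [    1  -3/2   1/2  |  -1/2     0     0 ]
R2 <- R2 - (4)*R1:  [  0  -4   2  |   2   1   0 ]
R3 <- R3 - (-6)*R1:  [   0  -12    9  |   -3    0    1 ]
R2 <- (1/-4)*R2:  [    0     1  -1/2  |  -1/2  -1/4     0 ]
R1 <- R1 - (-3/2)*R2:  [    1     0  -1/4  |  -5/4  -3/8     0 ]
R3 <- R3 - (-12)*R2:  [  0   0   3  |  -9  -3   1 ]
R3 <- (1/3)*R3:  [   0    0    1  |   -3   -1  1/3 ]
R1 <- R1 - (-1/4)*R3:  [    1     0     0  |    -2  -5/8  1/12 ]
R2 <- R2 - (-1/2)*R3:  [    0     1     0  |    -2  -3/4   1/6 ]
Right block of [I | A^{-1}] is the inverse:
[ -2  -5/8  1/12 ]
[ -2  -3/4   1/6 ]
[ -3    -1   1/3 ]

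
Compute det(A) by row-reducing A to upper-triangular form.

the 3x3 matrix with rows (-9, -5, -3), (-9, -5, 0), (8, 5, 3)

det(A) = 15

Forward elimination:
R2 <- R2 - (1)*R1:  [ 0  0  3 ]
R3 <- R3 - (-8/9)*R1:  [   0  5/9  1/3 ]
R2 <-> R3   (pivot in column 2 was zero)
[ -9   -5   -3 ]
[  0  5/9  1/3 ]
[  0    0    3 ]
Upper-triangular form:
[ -9   -5   -3 ]
[  0  5/9  1/3 ]
[  0    0    3 ]
det(A) = (-1)^1 * (-9) * (5/9) * (3) = 15  (1 row swap -> sign -1)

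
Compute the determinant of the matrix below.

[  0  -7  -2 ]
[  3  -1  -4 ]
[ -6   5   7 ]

det(A) = -39

Forward elimination:
R1 <-> R2   (pivot in column 1 was zero)
[  3  -1  -4 ]
[  0  -7  -2 ]
[ -6   5   7 ]
R3 <- R3 - (-2)*R1:  [  0   3  -1 ]
R3 <- R3 - (-3/7)*R2:  [     0      0  -13/7 ]
Upper-triangular form:
[ 3  -1     -4 ]
[ 0  -7     -2 ]
[ 0   0  -13/7 ]
det(A) = (-1)^1 * (3) * (-7) * (-13/7) = -39  (1 row swap -> sign -1)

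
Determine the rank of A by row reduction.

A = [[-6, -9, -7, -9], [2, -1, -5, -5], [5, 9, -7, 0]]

Row reduction:
R2 <- R2 - (-1/3)*R1:  [     0     -4  -22/3     -8 ]
R3 <- R3 - (-5/6)*R1:  [     0    3/2  -77/6  -15/2 ]
R3 <- R3 - (-3/8)*R2:  [       0        0  -187/12    -21/2 ]
Row echelon form:
[ -6  -9       -7     -9 ]
[  0  -4    -22/3     -8 ]
[  0   0  -187/12  -21/2 ]
Nonzero rows / pivot columns: 3

rank(A) = 3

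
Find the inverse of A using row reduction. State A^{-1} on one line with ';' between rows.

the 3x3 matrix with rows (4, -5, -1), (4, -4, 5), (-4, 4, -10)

inverse = [-1 27/10 29/20; -1 11/5 6/5; 0 -1/5 -1/5]

Gauss-Jordan on [A | I]:
R1 <- (1/4)*R1:  [    1  -5/4  -1/4  |   1/4     0     0 ]
R2 <- R2 - (4)*R1:  [  0   1   6  |  -1   1   0 ]
R3 <- R3 - (-4)*R1:  [   0   -1  -11  |    1    0    1 ]
R1 <- R1 - (-5/4)*R2:  [    1     0  29/4  |    -1   5/4     0 ]
R3 <- R3 - (-1)*R2:  [  0   0  -5  |   0   1   1 ]
R3 <- (1/-5)*R3:  [    0     0     1  |     0  -1/5  -1/5 ]
R1 <- R1 - (29/4)*R3:  [     1      0      0  |     -1  27/10  29/20 ]
R2 <- R2 - (6)*R3:  [    0     1     0  |    -1  11/5   6/5 ]
Right block of [I | A^{-1}] is the inverse:
[ -1  27/10  29/20 ]
[ -1   11/5    6/5 ]
[  0   -1/5   -1/5 ]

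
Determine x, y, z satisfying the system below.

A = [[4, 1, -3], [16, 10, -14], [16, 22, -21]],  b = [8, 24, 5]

(3, -1, 1)

Forward elimination on [A|b]:
R2 <- R2 - (4)*R1:  [  0   6  -2  -8 ]
R3 <- R3 - (4)*R1:  [   0   18   -9  -27 ]
R3 <- R3 - (3)*R2:  [  0   0  -3  -3 ]
Row echelon form:
[ 4  1  -3  |   8 ]
[ 0  6  -2  |  -8 ]
[ 0  0  -3  |  -3 ]
Back-substitution:
z = (-3) / -3 = 1
y = (-8 - (-2)*(1)) / 6 = -1
x = (8 - (1)*(-1) - (-3)*(1)) / 4 = 3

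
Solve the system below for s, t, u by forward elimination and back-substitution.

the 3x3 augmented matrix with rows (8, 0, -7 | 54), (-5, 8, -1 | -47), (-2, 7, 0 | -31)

(5, -3, -2)

Forward elimination on [A|b]:
R2 <- R2 - (-5/8)*R1:  [     0      8  -43/8  -53/4 ]
R3 <- R3 - (-1/4)*R1:  [     0      7   -7/4  -35/2 ]
R3 <- R3 - (7/8)*R2:  [       0        0   189/64  -189/32 ]
Row echelon form:
[ 8  0      -7  |       54 ]
[ 0  8   -43/8  |    -53/4 ]
[ 0  0  189/64  |  -189/32 ]
Back-substitution:
u = (-189/32) / (189/64) = -2
t = (-53/4 - (-43/8)*(-2)) / 8 = -3
s = (54 - (-7)*(-2)) / 8 = 5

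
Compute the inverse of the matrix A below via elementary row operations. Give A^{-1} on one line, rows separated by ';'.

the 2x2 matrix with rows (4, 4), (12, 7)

Gauss-Jordan on [A | I]:
R1 <- (1/4)*R1:  [   1    1  |  1/4    0 ]
R2 <- R2 - (12)*R1:  [  0  -5  |  -3   1 ]
R2 <- (1/-5)*R2:  [    0     1  |   3/5  -1/5 ]
R1 <- R1 - (1)*R2:  [     1      0  |  -7/20    1/5 ]
Right block of [I | A^{-1}] is the inverse:
[ -7/20   1/5 ]
[   3/5  -1/5 ]

inverse = [-7/20 1/5; 3/5 -1/5]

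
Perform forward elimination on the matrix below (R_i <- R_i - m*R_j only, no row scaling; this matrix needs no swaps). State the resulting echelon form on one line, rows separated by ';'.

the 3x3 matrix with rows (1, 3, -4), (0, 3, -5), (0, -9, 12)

REF = [1 3 -4; 0 3 -5; 0 0 -3]

Forward elimination:
R3 <- R3 - (-3)*R2:  [  0   0  -3 ]
Row echelon form:
[ 1  3  -4 ]
[ 0  3  -5 ]
[ 0  0  -3 ]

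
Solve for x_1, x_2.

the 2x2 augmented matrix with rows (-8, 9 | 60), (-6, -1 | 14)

Forward elimination on [A|b]:
R2 <- R2 - (3/4)*R1:  [     0  -31/4    -31 ]
Row echelon form:
[ -8      9  |   60 ]
[  0  -31/4  |  -31 ]
Back-substitution:
x_2 = (-31) / (-31/4) = 4
x_1 = (60 - (9)*(4)) / -8 = -3

(-3, 4)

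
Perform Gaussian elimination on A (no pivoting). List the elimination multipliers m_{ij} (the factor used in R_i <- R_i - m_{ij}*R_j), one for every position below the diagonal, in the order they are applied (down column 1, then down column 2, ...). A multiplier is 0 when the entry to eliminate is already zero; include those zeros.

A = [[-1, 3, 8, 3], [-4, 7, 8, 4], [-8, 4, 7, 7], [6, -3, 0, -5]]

Forward elimination:
R2 <- R2 - (4)*R1:  [   0   -5  -24   -8 ]
R3 <- R3 - (8)*R1:  [   0  -20  -57  -17 ]
R4 <- R4 - (-6)*R1:  [  0  15  48  13 ]
R3 <- R3 - (4)*R2:  [  0   0  39  15 ]
R4 <- R4 - (-3)*R2:  [   0    0  -24  -11 ]
R4 <- R4 - (-8/13)*R3:  [      0       0       0  -23/13 ]
Multipliers (in order of application): m_{21} = 4, m_{31} = 8, m_{41} = -6, m_{32} = 4, m_{42} = -3, m_{43} = -8/13

multipliers: 4, 8, -6, 4, -3, -8/13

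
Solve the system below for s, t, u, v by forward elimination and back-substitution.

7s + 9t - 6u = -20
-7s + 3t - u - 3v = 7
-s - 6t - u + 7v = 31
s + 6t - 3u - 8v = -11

(-2, -4, -5, 0)

Forward elimination on [A|b]:
R2 <- R2 - (-1)*R1:  [   0   12   -7   -3  -13 ]
R3 <- R3 - (-1/7)*R1:  [     0  -33/7  -13/7      7  197/7 ]
R4 <- R4 - (1/7)*R1:  [     0   33/7  -15/7     -8  -57/7 ]
R3 <- R3 - (-11/28)*R2:  [       0        0  -129/28   163/28   645/28 ]
R4 <- R4 - (11/28)*R2:  [       0        0    17/28  -191/28   -85/28 ]
R4 <- R4 - (-17/129)*R3:  [        0         0         0  -781/129         0 ]
Row echelon form:
[ 7   9       -6         0  |     -20 ]
[ 0  12       -7        -3  |     -13 ]
[ 0   0  -129/28    163/28  |  645/28 ]
[ 0   0        0  -781/129  |       0 ]
Back-substitution:
v = (0) / (-781/129) = 0
u = (645/28 - (163/28)*(0)) / (-129/28) = -5
t = (-13 - (-7)*(-5) - (-3)*(0)) / 12 = -4
s = (-20 - (9)*(-4) - (-6)*(-5)) / 7 = -2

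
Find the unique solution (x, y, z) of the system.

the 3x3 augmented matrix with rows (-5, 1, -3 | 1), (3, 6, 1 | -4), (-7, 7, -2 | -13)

(2, -1, -4)

Forward elimination on [A|b]:
R2 <- R2 - (-3/5)*R1:  [     0   33/5   -4/5  -17/5 ]
R3 <- R3 - (7/5)*R1:  [     0   28/5   11/5  -72/5 ]
R3 <- R3 - (28/33)*R2:  [       0        0    95/33  -380/33 ]
Row echelon form:
[ -5     1     -3  |        1 ]
[  0  33/5   -4/5  |    -17/5 ]
[  0     0  95/33  |  -380/33 ]
Back-substitution:
z = (-380/33) / (95/33) = -4
y = (-17/5 - (-4/5)*(-4)) / (33/5) = -1
x = (1 - (1)*(-1) - (-3)*(-4)) / -5 = 2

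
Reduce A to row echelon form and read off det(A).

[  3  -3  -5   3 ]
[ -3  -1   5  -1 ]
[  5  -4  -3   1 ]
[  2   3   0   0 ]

det(A) = -172

Forward elimination:
R2 <- R2 - (-1)*R1:  [  0  -4   0   2 ]
R3 <- R3 - (5/3)*R1:  [    0     1  16/3    -4 ]
R4 <- R4 - (2/3)*R1:  [    0     5  10/3    -2 ]
R3 <- R3 - (-1/4)*R2:  [    0     0  16/3  -7/2 ]
R4 <- R4 - (-5/4)*R2:  [    0     0  10/3   1/2 ]
R4 <- R4 - (5/8)*R3:  [     0      0      0  43/16 ]
Upper-triangular form:
[ 3  -3    -5      3 ]
[ 0  -4     0      2 ]
[ 0   0  16/3   -7/2 ]
[ 0   0     0  43/16 ]
det(A) = (-1)^0 * (3) * (-4) * (16/3) * (43/16) = -172  (0 row swaps -> sign +1)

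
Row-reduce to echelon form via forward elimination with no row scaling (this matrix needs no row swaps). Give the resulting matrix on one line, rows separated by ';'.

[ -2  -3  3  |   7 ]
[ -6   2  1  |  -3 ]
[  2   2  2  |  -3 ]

REF = [-2 -3 3 7; 0 11 -8 -24; 0 0 47/11 20/11]

Forward elimination:
R2 <- R2 - (3)*R1:  [   0   11   -8  -24 ]
R3 <- R3 - (-1)*R1:  [  0  -1   5   4 ]
R3 <- R3 - (-1/11)*R2:  [     0      0  47/11  20/11 ]
Row echelon form:
[ -2  -3      3  |      7 ]
[  0  11     -8  |    -24 ]
[  0   0  47/11  |  20/11 ]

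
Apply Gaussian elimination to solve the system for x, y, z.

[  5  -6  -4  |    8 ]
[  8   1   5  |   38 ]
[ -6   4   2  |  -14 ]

Forward elimination on [A|b]:
R2 <- R2 - (8/5)*R1:  [     0   53/5   57/5  126/5 ]
R3 <- R3 - (-6/5)*R1:  [     0  -16/5  -14/5  -22/5 ]
R3 <- R3 - (-16/53)*R2:  [      0       0   34/53  170/53 ]
Row echelon form:
[ 5    -6     -4  |       8 ]
[ 0  53/5   57/5  |   126/5 ]
[ 0     0  34/53  |  170/53 ]
Back-substitution:
z = (170/53) / (34/53) = 5
y = (126/5 - (57/5)*(5)) / (53/5) = -3
x = (8 - (-6)*(-3) - (-4)*(5)) / 5 = 2

(2, -3, 5)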